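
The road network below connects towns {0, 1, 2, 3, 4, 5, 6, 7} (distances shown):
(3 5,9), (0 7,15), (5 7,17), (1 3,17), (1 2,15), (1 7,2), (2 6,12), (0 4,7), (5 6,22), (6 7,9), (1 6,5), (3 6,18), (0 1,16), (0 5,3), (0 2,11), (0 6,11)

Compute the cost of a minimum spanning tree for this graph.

Kruskal's algorithm — process edges by increasing weight (ties by edge label):
1 7 (2): add — endpoints in different components.
0 5 (3): add — endpoints in different components.
1 6 (5): add — endpoints in different components.
0 4 (7): add — endpoints in different components.
3 5 (9): add — endpoints in different components.
6 7 (9): skip — 6 and 7 already connected.
0 2 (11): add — endpoints in different components.
0 6 (11): add — endpoints in different components.
MST edges: 1 7, 0 5, 1 6, 0 4, 3 5, 0 2, 0 6; total weight 2+3+5+7+9+11+11 = 48.

48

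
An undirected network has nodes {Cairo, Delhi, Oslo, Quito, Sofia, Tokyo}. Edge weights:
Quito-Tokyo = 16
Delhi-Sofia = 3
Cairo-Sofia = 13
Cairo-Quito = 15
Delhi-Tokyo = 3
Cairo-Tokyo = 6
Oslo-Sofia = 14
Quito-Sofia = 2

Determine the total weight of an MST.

Kruskal: consider edges lightest-first.
Quito-Sofia (2): add — endpoints in different components.
Delhi-Sofia (3): add — endpoints in different components.
Delhi-Tokyo (3): add — endpoints in different components.
Cairo-Tokyo (6): add — endpoints in different components.
Cairo-Sofia (13): skip — Cairo and Sofia already connected.
Oslo-Sofia (14): add — endpoints in different components.
MST edges: Quito-Sofia, Delhi-Sofia, Delhi-Tokyo, Cairo-Tokyo, Oslo-Sofia; total weight 2+3+3+6+14 = 28.

28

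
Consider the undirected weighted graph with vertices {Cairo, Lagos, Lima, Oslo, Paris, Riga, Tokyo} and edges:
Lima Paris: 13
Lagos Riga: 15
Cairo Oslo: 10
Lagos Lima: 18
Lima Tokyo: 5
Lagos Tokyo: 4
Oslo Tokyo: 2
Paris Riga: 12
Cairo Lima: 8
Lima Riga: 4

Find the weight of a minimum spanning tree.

Prim's algorithm from Lima:
Step 1: cheapest edge leaving the tree is Lima Riga (4); add Riga.
Step 2: cheapest edge leaving the tree is Lima Tokyo (5); add Tokyo.
Step 3: cheapest edge leaving the tree is Oslo Tokyo (2); add Oslo.
Step 4: cheapest edge leaving the tree is Lagos Tokyo (4); add Lagos.
Step 5: cheapest edge leaving the tree is Cairo Lima (8); add Cairo.
Step 6: cheapest edge leaving the tree is Paris Riga (12); add Paris.
MST edges: Lima Riga, Lima Tokyo, Oslo Tokyo, Lagos Tokyo, Cairo Lima, Paris Riga; total weight 4+5+2+4+8+12 = 35.

35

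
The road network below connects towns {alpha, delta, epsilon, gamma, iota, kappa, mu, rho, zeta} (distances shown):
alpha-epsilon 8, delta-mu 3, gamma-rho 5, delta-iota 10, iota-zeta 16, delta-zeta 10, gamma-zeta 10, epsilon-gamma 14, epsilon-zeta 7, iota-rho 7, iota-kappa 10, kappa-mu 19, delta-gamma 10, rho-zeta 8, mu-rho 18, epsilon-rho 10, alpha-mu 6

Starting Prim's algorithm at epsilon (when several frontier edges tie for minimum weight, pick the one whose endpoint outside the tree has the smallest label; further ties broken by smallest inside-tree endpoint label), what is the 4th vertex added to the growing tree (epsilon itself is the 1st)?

Grow the tree from epsilon using Prim:
Step 1: cheapest edge leaving the tree is epsilon-zeta (7); add zeta.
Step 2: cheapest edge leaving the tree is alpha-epsilon (8); add alpha.
Step 3: cheapest edge leaving the tree is alpha-mu (6); add mu.
Step 4: cheapest edge leaving the tree is delta-mu (3); add delta.
Step 5: cheapest edge leaving the tree is rho-zeta (8); add rho.
Step 6: cheapest edge leaving the tree is gamma-rho (5); add gamma.
Step 7: cheapest edge leaving the tree is iota-rho (7); add iota.
Step 8: cheapest edge leaving the tree is iota-kappa (10); add kappa.
Vertex order: epsilon, zeta, alpha, mu, delta, rho, gamma, iota, kappa. The 4th vertex is mu.

mu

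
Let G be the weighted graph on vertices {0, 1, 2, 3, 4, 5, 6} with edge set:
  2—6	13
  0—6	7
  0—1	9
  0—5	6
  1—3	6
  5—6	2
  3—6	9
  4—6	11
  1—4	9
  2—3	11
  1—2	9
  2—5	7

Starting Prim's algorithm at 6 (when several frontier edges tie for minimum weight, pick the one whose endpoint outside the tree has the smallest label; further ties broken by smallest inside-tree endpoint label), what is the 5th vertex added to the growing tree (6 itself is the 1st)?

Prim's algorithm from 6:
Step 1: cheapest edge leaving the tree is 5—6 (2); add 5.
Step 2: cheapest edge leaving the tree is 0—5 (6); add 0.
Step 3: cheapest edge leaving the tree is 2—5 (7); add 2.
Step 4: cheapest edge leaving the tree is 0—1 (9); add 1.
Step 5: cheapest edge leaving the tree is 1—3 (6); add 3.
Step 6: cheapest edge leaving the tree is 1—4 (9); add 4.
Vertex order: 6, 5, 0, 2, 1, 3, 4. The 5th vertex is 1.

1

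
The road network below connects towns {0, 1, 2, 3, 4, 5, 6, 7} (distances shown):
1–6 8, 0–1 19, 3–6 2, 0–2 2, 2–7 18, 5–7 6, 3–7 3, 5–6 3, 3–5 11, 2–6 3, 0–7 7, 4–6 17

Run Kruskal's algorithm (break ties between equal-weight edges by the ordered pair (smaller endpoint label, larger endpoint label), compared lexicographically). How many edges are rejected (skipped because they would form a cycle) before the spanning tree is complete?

3

Kruskal's algorithm — process edges by increasing weight (ties by edge label):
0–2 (2): add — endpoints in different components.
3–6 (2): add — endpoints in different components.
2–6 (3): add — endpoints in different components.
3–7 (3): add — endpoints in different components.
5–6 (3): add — endpoints in different components.
5–7 (6): skip — 5 and 7 already connected.
0–7 (7): skip — 0 and 7 already connected.
1–6 (8): add — endpoints in different components.
3–5 (11): skip — 3 and 5 already connected.
4–6 (17): add — endpoints in different components.
Edges rejected before the tree was complete: 3.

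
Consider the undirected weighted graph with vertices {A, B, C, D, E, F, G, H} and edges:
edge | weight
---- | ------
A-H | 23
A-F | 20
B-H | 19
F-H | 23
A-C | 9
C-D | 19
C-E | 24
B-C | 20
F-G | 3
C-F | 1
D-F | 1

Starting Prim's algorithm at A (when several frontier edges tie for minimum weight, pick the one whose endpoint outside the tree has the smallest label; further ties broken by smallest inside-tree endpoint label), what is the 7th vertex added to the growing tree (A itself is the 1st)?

Grow the tree from A using Prim:
Step 1: cheapest edge leaving the tree is A-C (9); add C.
Step 2: cheapest edge leaving the tree is C-F (1); add F.
Step 3: cheapest edge leaving the tree is D-F (1); add D.
Step 4: cheapest edge leaving the tree is F-G (3); add G.
Step 5: cheapest edge leaving the tree is B-C (20); add B.
Step 6: cheapest edge leaving the tree is B-H (19); add H.
Step 7: cheapest edge leaving the tree is C-E (24); add E.
Vertex order: A, C, F, D, G, B, H, E. The 7th vertex is H.

H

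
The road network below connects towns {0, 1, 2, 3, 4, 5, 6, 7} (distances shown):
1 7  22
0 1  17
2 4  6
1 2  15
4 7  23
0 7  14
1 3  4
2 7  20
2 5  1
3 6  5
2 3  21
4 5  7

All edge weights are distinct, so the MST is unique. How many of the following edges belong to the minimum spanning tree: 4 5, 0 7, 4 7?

Kruskal: consider edges lightest-first.
2 5 (1): add — endpoints in different components.
1 3 (4): add — endpoints in different components.
3 6 (5): add — endpoints in different components.
2 4 (6): add — endpoints in different components.
4 5 (7): skip — 4 and 5 already connected.
0 7 (14): add — endpoints in different components.
1 2 (15): add — endpoints in different components.
0 1 (17): add — endpoints in different components.
MST edge set: {2 5, 1 3, 3 6, 2 4, 0 7, 1 2, 0 1}.
Of the listed edges, {0 7} are in the MST → 1.

1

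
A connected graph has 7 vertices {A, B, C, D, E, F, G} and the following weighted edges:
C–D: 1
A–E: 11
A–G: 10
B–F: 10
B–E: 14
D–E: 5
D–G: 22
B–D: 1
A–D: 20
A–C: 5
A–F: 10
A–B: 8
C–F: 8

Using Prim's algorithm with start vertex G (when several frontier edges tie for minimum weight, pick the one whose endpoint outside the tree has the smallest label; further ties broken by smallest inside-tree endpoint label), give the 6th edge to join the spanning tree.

C-F

Prim's algorithm from G:
Step 1: cheapest edge leaving the tree is A–G (10); add A.
Step 2: cheapest edge leaving the tree is A–C (5); add C.
Step 3: cheapest edge leaving the tree is C–D (1); add D.
Step 4: cheapest edge leaving the tree is B–D (1); add B.
Step 5: cheapest edge leaving the tree is D–E (5); add E.
Step 6: cheapest edge leaving the tree is C–F (8); add F.
The 6th edge added is C–F.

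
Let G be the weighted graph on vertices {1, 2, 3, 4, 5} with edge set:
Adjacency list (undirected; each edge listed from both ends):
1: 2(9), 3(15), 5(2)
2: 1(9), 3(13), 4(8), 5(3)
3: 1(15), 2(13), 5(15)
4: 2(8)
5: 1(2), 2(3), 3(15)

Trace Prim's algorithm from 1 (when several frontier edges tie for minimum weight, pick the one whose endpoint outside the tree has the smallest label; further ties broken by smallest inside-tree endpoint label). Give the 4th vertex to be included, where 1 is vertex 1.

4

Grow the tree from 1 using Prim:
Step 1: cheapest edge leaving the tree is 1—5 (2); add 5.
Step 2: cheapest edge leaving the tree is 2—5 (3); add 2.
Step 3: cheapest edge leaving the tree is 2—4 (8); add 4.
Step 4: cheapest edge leaving the tree is 2—3 (13); add 3.
Vertex order: 1, 5, 2, 4, 3. The 4th vertex is 4.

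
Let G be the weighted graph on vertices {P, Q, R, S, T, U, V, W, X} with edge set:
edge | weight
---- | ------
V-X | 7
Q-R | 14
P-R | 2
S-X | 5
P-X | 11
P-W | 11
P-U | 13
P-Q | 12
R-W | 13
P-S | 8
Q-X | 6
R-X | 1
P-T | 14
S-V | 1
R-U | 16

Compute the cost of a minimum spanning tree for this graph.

Sort edges by weight, then run Kruskal:
R-X (1): add — endpoints in different components.
S-V (1): add — endpoints in different components.
P-R (2): add — endpoints in different components.
S-X (5): add — endpoints in different components.
Q-X (6): add — endpoints in different components.
V-X (7): skip — V and X already connected.
P-S (8): skip — P and S already connected.
P-W (11): add — endpoints in different components.
P-X (11): skip — P and X already connected.
P-Q (12): skip — P and Q already connected.
P-U (13): add — endpoints in different components.
R-W (13): skip — R and W already connected.
P-T (14): add — endpoints in different components.
MST edges: R-X, S-V, P-R, S-X, Q-X, P-W, P-U, P-T; total weight 1+1+2+5+6+11+13+14 = 53.

53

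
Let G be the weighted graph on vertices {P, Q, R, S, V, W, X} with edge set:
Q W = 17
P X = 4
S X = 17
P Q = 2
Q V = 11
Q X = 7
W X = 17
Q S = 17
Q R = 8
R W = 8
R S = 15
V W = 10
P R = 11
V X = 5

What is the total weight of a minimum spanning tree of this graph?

Prim, starting at S.
Step 1: frontier [R S 15, Q S 17, S X 17] → take R S (15); add R.
Step 2: frontier [Q R 8, R W 8, P R 11, Q S 17, S X 17] → take Q R (8); add Q.
Step 3: frontier [P Q 2, Q X 7, Q V 11, Q W 17, R W 8, P R 11, S X 17] → take P Q (2); add P.
Step 4: frontier [P X 4, Q X 7, Q V 11, Q W 17, R W 8, S X 17] → take P X (4); add X.
Step 5: frontier [Q V 11, Q W 17, R W 8, V X 5, W X 17] → take V X (5); add V.
Step 6: frontier [Q W 17, R W 8, V W 10, W X 17] → take R W (8); add W.
MST edges: R S, Q R, P Q, P X, V X, R W; total weight 15+8+2+4+5+8 = 42.

42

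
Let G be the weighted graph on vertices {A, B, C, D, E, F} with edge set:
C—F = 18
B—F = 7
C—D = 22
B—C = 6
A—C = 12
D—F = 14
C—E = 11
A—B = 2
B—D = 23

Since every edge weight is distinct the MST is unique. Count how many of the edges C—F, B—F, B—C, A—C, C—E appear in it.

Sort edges by weight, then run Kruskal:
A—B (2): add. Components now {A,B} {C} {D} {E} {F}
B—C (6): add. Components now {A,B,C} {D} {E} {F}
B—F (7): add. Components now {A,B,C,F} {D} {E}
C—E (11): add. Components now {A,B,C,E,F} {D}
A—C (12): skip — A and C already connected.
D—F (14): add. Components now {A,B,C,D,E,F}
MST edge set: {A—B, B—C, B—F, C—E, D—F}.
Of the listed edges, {B—F, B—C, C—E} are in the MST → 3.

3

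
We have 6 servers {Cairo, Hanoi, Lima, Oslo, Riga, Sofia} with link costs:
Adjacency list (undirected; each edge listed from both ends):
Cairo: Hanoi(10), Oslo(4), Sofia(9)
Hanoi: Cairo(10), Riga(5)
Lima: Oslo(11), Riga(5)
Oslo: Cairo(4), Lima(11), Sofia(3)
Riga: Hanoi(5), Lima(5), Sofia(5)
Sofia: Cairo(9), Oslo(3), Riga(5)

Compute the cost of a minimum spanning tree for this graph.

Kruskal: consider edges lightest-first.
Oslo–Sofia (3): add — endpoints in different components.
Cairo–Oslo (4): add — endpoints in different components.
Hanoi–Riga (5): add — endpoints in different components.
Lima–Riga (5): add — endpoints in different components.
Riga–Sofia (5): add — endpoints in different components.
MST edges: Oslo–Sofia, Cairo–Oslo, Hanoi–Riga, Lima–Riga, Riga–Sofia; total weight 3+4+5+5+5 = 22.

22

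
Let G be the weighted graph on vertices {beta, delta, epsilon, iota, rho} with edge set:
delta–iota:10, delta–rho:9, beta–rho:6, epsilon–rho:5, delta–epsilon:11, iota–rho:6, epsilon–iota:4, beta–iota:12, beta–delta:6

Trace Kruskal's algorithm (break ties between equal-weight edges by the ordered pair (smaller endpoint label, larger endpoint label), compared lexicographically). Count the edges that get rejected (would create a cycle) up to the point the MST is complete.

0

Sort edges by weight, then run Kruskal:
epsilon–iota (4): add. Components now {beta} {epsilon,iota} {delta} {rho}
epsilon–rho (5): add. Components now {beta} {epsilon,iota,rho} {delta}
beta–delta (6): add. Components now {beta,delta} {epsilon,iota,rho}
beta–rho (6): add. Components now {beta,delta,epsilon,iota,rho}
Edges rejected before the tree was complete: 0.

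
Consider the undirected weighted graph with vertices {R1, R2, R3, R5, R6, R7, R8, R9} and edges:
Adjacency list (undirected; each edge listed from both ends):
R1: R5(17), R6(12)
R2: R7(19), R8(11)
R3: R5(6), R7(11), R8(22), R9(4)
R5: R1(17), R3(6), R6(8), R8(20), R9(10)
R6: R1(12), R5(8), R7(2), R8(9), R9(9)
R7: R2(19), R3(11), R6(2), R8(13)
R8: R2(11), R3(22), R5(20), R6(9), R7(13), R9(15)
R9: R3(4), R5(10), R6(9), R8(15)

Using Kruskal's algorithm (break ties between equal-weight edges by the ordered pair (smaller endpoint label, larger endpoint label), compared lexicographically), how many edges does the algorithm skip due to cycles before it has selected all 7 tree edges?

Sort edges by weight, then run Kruskal:
R6 R7 (2): add — endpoints in different components.
R3 R9 (4): add — endpoints in different components.
R3 R5 (6): add — endpoints in different components.
R5 R6 (8): add — endpoints in different components.
R6 R8 (9): add — endpoints in different components.
R6 R9 (9): skip — R9 and R6 already connected.
R5 R9 (10): skip — R5 and R9 already connected.
R2 R8 (11): add — endpoints in different components.
R3 R7 (11): skip — R3 and R7 already connected.
R1 R6 (12): add — endpoints in different components.
Edges rejected before the tree was complete: 3.

3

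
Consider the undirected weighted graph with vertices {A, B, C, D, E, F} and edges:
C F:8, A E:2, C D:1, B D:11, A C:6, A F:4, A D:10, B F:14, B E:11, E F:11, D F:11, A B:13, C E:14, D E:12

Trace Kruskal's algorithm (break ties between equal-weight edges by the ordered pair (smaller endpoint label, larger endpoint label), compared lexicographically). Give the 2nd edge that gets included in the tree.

A-E

Kruskal's algorithm — process edges by increasing weight (ties by edge label):
C D (1): add — endpoints in different components.
A E (2): add — endpoints in different components.
A F (4): add — endpoints in different components.
A C (6): add — endpoints in different components.
C F (8): skip — C and F already connected.
A D (10): skip — A and D already connected.
B D (11): add — endpoints in different components.
The 2nd edge added is A E.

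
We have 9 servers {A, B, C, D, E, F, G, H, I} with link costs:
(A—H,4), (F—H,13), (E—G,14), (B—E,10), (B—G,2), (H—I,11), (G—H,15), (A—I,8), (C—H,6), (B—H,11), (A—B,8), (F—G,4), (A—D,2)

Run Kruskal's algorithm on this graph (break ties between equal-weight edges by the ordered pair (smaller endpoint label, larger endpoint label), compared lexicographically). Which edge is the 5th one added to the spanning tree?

C-H

Kruskal's algorithm — process edges by increasing weight (ties by edge label):
A—D (2): add — endpoints in different components.
B—G (2): add — endpoints in different components.
A—H (4): add — endpoints in different components.
F—G (4): add — endpoints in different components.
C—H (6): add — endpoints in different components.
A—B (8): add — endpoints in different components.
A—I (8): add — endpoints in different components.
B—E (10): add — endpoints in different components.
The 5th edge added is C—H.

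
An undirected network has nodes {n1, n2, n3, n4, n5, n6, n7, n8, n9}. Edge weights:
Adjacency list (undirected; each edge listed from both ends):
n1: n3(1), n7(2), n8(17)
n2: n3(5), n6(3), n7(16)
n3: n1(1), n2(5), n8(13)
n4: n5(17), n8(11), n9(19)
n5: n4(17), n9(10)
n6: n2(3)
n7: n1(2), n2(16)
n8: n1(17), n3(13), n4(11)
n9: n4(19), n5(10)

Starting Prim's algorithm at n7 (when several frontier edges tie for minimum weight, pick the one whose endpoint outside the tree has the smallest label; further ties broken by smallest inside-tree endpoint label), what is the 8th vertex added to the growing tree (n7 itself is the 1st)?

Prim, starting at n7.
Step 1: frontier [n1 n7 2, n2 n7 16] → take n1 n7 (2); add n1.
Step 2: frontier [n1 n3 1, n1 n8 17, n2 n7 16] → take n1 n3 (1); add n3.
Step 3: frontier [n1 n8 17, n2 n3 5, n3 n8 13, n2 n7 16] → take n2 n3 (5); add n2.
Step 4: frontier [n1 n8 17, n2 n6 3, n3 n8 13] → take n2 n6 (3); add n6.
Step 5: frontier [n1 n8 17, n3 n8 13] → take n3 n8 (13); add n8.
Step 6: frontier [n4 n8 11] → take n4 n8 (11); add n4.
Step 7: frontier [n4 n5 17, n4 n9 19] → take n4 n5 (17); add n5.
Step 8: frontier [n4 n9 19, n5 n9 10] → take n5 n9 (10); add n9.
Vertex order: n7, n1, n3, n2, n6, n8, n4, n5, n9. The 8th vertex is n5.

n5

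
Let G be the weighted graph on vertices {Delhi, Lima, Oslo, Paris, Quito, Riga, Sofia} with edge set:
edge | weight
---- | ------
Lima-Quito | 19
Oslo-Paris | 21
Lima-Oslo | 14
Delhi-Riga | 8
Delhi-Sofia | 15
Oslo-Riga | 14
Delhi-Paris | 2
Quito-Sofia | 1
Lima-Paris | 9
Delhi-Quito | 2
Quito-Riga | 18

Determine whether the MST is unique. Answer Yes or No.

Kruskal: consider edges lightest-first.
Quito-Sofia (1): add — endpoints in different components.
Delhi-Paris (2): add — endpoints in different components.
Delhi-Quito (2): add — endpoints in different components.
Delhi-Riga (8): add — endpoints in different components.
Lima-Paris (9): add — endpoints in different components.
Lima-Oslo (14): add — endpoints in different components.
Non-tree edge Oslo-Riga has weight 14, equal to the heaviest edge on its tree cycle — swapping gives another MST of the same weight. Not unique.

No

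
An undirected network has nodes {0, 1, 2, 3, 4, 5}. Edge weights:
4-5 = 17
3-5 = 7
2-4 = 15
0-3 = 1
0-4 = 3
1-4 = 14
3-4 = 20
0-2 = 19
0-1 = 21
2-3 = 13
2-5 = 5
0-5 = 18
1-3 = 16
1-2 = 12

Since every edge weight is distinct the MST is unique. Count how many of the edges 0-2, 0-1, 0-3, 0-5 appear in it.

1

Kruskal: consider edges lightest-first.
0-3 (1): add — endpoints in different components.
0-4 (3): add — endpoints in different components.
2-5 (5): add — endpoints in different components.
3-5 (7): add — endpoints in different components.
1-2 (12): add — endpoints in different components.
MST edge set: {0-3, 0-4, 2-5, 3-5, 1-2}.
Of the listed edges, {0-3} are in the MST → 1.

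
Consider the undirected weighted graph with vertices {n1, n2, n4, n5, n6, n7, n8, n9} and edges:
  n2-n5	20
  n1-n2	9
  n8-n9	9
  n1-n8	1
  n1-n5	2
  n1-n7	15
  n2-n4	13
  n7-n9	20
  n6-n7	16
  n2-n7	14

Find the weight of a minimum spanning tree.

64

Grow the tree from n9 using Prim:
Step 1: cheapest edge leaving the tree is n8-n9 (9); add n8.
Step 2: cheapest edge leaving the tree is n1-n8 (1); add n1.
Step 3: cheapest edge leaving the tree is n1-n5 (2); add n5.
Step 4: cheapest edge leaving the tree is n1-n2 (9); add n2.
Step 5: cheapest edge leaving the tree is n2-n4 (13); add n4.
Step 6: cheapest edge leaving the tree is n2-n7 (14); add n7.
Step 7: cheapest edge leaving the tree is n6-n7 (16); add n6.
MST edges: n8-n9, n1-n8, n1-n5, n1-n2, n2-n4, n2-n7, n6-n7; total weight 9+1+2+9+13+14+16 = 64.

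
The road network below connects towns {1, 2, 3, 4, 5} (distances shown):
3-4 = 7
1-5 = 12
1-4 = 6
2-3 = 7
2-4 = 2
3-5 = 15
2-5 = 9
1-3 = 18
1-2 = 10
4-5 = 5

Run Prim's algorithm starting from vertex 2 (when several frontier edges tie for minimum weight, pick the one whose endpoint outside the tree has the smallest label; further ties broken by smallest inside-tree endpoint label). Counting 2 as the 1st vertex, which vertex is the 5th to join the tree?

3

Prim's algorithm from 2:
Step 1: frontier [2-4 2, 2-3 7, 2-5 9, 1-2 10] → take 2-4 (2); add 4.
Step 2: frontier [2-3 7, 2-5 9, 1-2 10, 4-5 5, 1-4 6, 3-4 7] → take 4-5 (5); add 5.
Step 3: frontier [2-3 7, 1-2 10, 1-4 6, 3-4 7, 1-5 12, 3-5 15] → take 1-4 (6); add 1.
Step 4: frontier [1-3 18, 2-3 7, 3-4 7, 3-5 15] → take 2-3 (7); add 3.
Vertex order: 2, 4, 5, 1, 3. The 5th vertex is 3.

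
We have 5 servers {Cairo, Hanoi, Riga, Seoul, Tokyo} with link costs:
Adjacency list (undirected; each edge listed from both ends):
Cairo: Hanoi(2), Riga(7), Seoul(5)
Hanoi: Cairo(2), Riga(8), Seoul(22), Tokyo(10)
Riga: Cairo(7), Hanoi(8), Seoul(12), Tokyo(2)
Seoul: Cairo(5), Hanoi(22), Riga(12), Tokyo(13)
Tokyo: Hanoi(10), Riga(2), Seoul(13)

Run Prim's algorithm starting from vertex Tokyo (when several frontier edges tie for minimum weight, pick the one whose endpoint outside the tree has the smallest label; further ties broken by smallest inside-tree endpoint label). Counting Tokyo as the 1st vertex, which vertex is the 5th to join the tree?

Seoul

Prim's algorithm from Tokyo:
Step 1: frontier [Riga—Tokyo 2, Hanoi—Tokyo 10, Seoul—Tokyo 13] → take Riga—Tokyo (2); add Riga.
Step 2: frontier [Cairo—Riga 7, Hanoi—Riga 8, Riga—Seoul 12, Hanoi—Tokyo 10, Seoul—Tokyo 13] → take Cairo—Riga (7); add Cairo.
Step 3: frontier [Cairo—Hanoi 2, Cairo—Seoul 5, Hanoi—Riga 8, Riga—Seoul 12, Hanoi—Tokyo 10, Seoul—Tokyo 13] → take Cairo—Hanoi (2); add Hanoi.
Step 4: frontier [Cairo—Seoul 5, Hanoi—Seoul 22, Riga—Seoul 12, Seoul—Tokyo 13] → take Cairo—Seoul (5); add Seoul.
Vertex order: Tokyo, Riga, Cairo, Hanoi, Seoul. The 5th vertex is Seoul.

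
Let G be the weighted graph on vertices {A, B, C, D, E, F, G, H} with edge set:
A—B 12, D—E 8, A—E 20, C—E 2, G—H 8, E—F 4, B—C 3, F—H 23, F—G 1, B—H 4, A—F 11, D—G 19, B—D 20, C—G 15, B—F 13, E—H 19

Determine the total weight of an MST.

33

Sort edges by weight, then run Kruskal:
F—G (1): add — endpoints in different components.
C—E (2): add — endpoints in different components.
B—C (3): add — endpoints in different components.
B—H (4): add — endpoints in different components.
E—F (4): add — endpoints in different components.
D—E (8): add — endpoints in different components.
G—H (8): skip — G and H already connected.
A—F (11): add — endpoints in different components.
MST edges: F—G, C—E, B—C, B—H, E—F, D—E, A—F; total weight 1+2+3+4+4+8+11 = 33.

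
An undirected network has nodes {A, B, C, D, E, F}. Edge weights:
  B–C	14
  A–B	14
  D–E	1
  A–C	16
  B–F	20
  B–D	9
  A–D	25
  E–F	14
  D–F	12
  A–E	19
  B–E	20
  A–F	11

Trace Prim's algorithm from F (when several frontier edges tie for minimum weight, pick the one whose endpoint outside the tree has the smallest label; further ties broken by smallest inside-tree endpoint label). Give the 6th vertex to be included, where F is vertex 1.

Grow the tree from F using Prim:
Step 1: cheapest edge leaving the tree is A–F (11); add A.
Step 2: cheapest edge leaving the tree is D–F (12); add D.
Step 3: cheapest edge leaving the tree is D–E (1); add E.
Step 4: cheapest edge leaving the tree is B–D (9); add B.
Step 5: cheapest edge leaving the tree is B–C (14); add C.
Vertex order: F, A, D, E, B, C. The 6th vertex is C.

C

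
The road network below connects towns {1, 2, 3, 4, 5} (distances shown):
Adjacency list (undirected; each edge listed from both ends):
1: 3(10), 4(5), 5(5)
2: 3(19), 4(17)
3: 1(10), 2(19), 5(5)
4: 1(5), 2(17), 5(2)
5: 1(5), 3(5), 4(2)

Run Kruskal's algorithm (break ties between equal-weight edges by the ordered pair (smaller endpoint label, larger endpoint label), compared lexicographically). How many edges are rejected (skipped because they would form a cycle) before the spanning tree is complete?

Kruskal's algorithm — process edges by increasing weight (ties by edge label):
4 5 (2): add. Components now {1} {2} {3} {4,5}
1 4 (5): add. Components now {1,4,5} {2} {3}
1 5 (5): skip — 1 and 5 already connected.
3 5 (5): add. Components now {1,3,4,5} {2}
1 3 (10): skip — 1 and 3 already connected.
2 4 (17): add. Components now {1,2,3,4,5}
Edges rejected before the tree was complete: 2.

2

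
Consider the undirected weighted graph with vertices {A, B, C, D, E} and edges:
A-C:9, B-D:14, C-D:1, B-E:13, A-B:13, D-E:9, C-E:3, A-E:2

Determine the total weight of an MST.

19

Kruskal's algorithm — process edges by increasing weight (ties by edge label):
C-D (1): add — endpoints in different components.
A-E (2): add — endpoints in different components.
C-E (3): add — endpoints in different components.
A-C (9): skip — A and C already connected.
D-E (9): skip — D and E already connected.
A-B (13): add — endpoints in different components.
MST edges: C-D, A-E, C-E, A-B; total weight 1+2+3+13 = 19.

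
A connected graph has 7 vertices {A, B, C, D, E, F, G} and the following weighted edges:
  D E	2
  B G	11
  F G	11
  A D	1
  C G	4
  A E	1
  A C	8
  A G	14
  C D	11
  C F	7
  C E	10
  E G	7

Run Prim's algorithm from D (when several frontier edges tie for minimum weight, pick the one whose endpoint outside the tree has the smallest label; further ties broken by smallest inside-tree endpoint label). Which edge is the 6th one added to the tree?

B-G

Prim, starting at D.
Step 1: frontier [A D 1, D E 2, C D 11] → take A D (1); add A.
Step 2: frontier [A E 1, A C 8, A G 14, D E 2, C D 11] → take A E (1); add E.
Step 3: frontier [A C 8, A G 14, C D 11, E G 7, C E 10] → take E G (7); add G.
Step 4: frontier [A C 8, C D 11, C E 10, C G 4, B G 11, F G 11] → take C G (4); add C.
Step 5: frontier [C F 7, B G 11, F G 11] → take C F (7); add F.
Step 6: frontier [B G 11] → take B G (11); add B.
The 6th edge added is B G.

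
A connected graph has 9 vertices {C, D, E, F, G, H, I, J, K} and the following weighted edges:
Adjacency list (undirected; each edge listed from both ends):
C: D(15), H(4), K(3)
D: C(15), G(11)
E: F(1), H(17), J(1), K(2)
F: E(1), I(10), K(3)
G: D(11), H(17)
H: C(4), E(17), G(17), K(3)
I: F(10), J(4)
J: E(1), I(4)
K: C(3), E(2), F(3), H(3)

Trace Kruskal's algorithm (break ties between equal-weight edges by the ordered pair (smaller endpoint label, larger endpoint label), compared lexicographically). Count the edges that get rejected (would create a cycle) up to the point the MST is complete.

Kruskal: consider edges lightest-first.
E-F (1): add — endpoints in different components.
E-J (1): add — endpoints in different components.
E-K (2): add — endpoints in different components.
C-K (3): add — endpoints in different components.
F-K (3): skip — F and K already connected.
H-K (3): add — endpoints in different components.
C-H (4): skip — C and H already connected.
I-J (4): add — endpoints in different components.
F-I (10): skip — F and I already connected.
D-G (11): add — endpoints in different components.
C-D (15): add — endpoints in different components.
Edges rejected before the tree was complete: 3.

3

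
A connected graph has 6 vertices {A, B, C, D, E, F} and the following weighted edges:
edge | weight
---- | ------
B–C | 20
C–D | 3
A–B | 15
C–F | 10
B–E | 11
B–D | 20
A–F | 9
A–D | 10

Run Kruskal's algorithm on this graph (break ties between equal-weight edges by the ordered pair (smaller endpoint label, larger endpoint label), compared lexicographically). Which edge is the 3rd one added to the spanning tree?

A-D

Kruskal: consider edges lightest-first.
C–D (3): add — endpoints in different components.
A–F (9): add — endpoints in different components.
A–D (10): add — endpoints in different components.
C–F (10): skip — C and F already connected.
B–E (11): add — endpoints in different components.
A–B (15): add — endpoints in different components.
The 3rd edge added is A–D.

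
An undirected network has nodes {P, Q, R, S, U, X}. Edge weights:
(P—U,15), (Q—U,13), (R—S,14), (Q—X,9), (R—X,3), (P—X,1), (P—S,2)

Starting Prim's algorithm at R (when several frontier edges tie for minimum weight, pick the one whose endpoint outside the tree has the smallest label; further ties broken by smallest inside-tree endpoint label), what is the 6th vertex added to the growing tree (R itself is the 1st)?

U

Prim's algorithm from R:
Step 1: frontier [R—X 3, R—S 14] → take R—X (3); add X.
Step 2: frontier [R—S 14, P—X 1, Q—X 9] → take P—X (1); add P.
Step 3: frontier [P—S 2, P—U 15, R—S 14, Q—X 9] → take P—S (2); add S.
Step 4: frontier [P—U 15, Q—X 9] → take Q—X (9); add Q.
Step 5: frontier [P—U 15, Q—U 13] → take Q—U (13); add U.
Vertex order: R, X, P, S, Q, U. The 6th vertex is U.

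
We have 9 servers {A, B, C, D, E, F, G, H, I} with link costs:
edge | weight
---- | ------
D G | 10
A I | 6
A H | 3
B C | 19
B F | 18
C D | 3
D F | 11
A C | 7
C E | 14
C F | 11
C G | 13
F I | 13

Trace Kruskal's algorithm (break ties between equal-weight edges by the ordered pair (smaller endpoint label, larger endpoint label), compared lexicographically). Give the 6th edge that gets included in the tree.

Kruskal: consider edges lightest-first.
A H (3): add — endpoints in different components.
C D (3): add — endpoints in different components.
A I (6): add — endpoints in different components.
A C (7): add — endpoints in different components.
D G (10): add — endpoints in different components.
C F (11): add — endpoints in different components.
D F (11): skip — D and F already connected.
C G (13): skip — C and G already connected.
F I (13): skip — F and I already connected.
C E (14): add — endpoints in different components.
B F (18): add — endpoints in different components.
The 6th edge added is C F.

C-F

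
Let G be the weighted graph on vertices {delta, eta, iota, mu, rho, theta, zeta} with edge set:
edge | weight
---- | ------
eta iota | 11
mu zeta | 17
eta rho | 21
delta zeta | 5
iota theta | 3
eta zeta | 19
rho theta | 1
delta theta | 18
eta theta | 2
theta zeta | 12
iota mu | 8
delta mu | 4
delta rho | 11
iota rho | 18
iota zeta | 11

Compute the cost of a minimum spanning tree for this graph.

23

Kruskal's algorithm — process edges by increasing weight (ties by edge label):
rho theta (1): add — endpoints in different components.
eta theta (2): add — endpoints in different components.
iota theta (3): add — endpoints in different components.
delta mu (4): add — endpoints in different components.
delta zeta (5): add — endpoints in different components.
iota mu (8): add — endpoints in different components.
MST edges: rho theta, eta theta, iota theta, delta mu, delta zeta, iota mu; total weight 1+2+3+4+5+8 = 23.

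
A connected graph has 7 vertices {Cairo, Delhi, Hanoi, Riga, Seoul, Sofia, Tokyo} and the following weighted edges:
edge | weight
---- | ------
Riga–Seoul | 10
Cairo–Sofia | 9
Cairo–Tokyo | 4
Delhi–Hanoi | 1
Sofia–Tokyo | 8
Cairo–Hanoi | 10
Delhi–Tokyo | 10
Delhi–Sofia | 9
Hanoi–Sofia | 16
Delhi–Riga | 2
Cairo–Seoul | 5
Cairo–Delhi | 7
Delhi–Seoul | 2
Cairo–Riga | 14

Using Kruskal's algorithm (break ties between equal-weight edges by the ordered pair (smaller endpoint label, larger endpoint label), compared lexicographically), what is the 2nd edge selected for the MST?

Sort edges by weight, then run Kruskal:
Delhi–Hanoi (1): add — endpoints in different components.
Delhi–Riga (2): add — endpoints in different components.
Delhi–Seoul (2): add — endpoints in different components.
Cairo–Tokyo (4): add — endpoints in different components.
Cairo–Seoul (5): add — endpoints in different components.
Cairo–Delhi (7): skip — Delhi and Cairo already connected.
Sofia–Tokyo (8): add — endpoints in different components.
The 2nd edge added is Delhi–Riga.

Delhi-Riga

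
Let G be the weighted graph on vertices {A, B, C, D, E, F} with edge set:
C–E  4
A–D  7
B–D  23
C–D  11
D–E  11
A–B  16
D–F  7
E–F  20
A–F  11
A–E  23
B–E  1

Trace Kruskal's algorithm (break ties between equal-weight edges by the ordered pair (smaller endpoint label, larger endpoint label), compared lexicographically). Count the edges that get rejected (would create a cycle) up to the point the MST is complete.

1

Sort edges by weight, then run Kruskal:
B–E (1): add. Components now {A} {B,E} {C} {D} {F}
C–E (4): add. Components now {A} {B,C,E} {D} {F}
A–D (7): add. Components now {A,D} {B,C,E} {F}
D–F (7): add. Components now {A,D,F} {B,C,E}
A–F (11): skip — A and F already connected.
C–D (11): add. Components now {A,B,C,D,E,F}
Edges rejected before the tree was complete: 1.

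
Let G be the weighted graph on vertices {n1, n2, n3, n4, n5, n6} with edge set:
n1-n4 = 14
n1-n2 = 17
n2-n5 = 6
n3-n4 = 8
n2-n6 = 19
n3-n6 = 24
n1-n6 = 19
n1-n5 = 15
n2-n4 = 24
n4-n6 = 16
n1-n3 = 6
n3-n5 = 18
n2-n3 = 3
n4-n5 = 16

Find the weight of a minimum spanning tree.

39

Prim, starting at n6.
Step 1: cheapest edge leaving the tree is n4-n6 (16); add n4.
Step 2: cheapest edge leaving the tree is n3-n4 (8); add n3.
Step 3: cheapest edge leaving the tree is n2-n3 (3); add n2.
Step 4: cheapest edge leaving the tree is n1-n3 (6); add n1.
Step 5: cheapest edge leaving the tree is n2-n5 (6); add n5.
MST edges: n4-n6, n3-n4, n2-n3, n1-n3, n2-n5; total weight 16+8+3+6+6 = 39.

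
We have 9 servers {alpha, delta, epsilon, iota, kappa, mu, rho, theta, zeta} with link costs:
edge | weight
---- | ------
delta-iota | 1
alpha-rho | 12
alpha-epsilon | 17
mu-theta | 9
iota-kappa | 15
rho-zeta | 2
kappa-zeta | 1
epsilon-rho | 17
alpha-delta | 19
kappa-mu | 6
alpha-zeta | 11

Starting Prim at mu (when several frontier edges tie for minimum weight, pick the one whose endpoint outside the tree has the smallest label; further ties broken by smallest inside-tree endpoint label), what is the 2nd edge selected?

Grow the tree from mu using Prim:
Step 1: cheapest edge leaving the tree is kappa-mu (6); add kappa.
Step 2: cheapest edge leaving the tree is kappa-zeta (1); add zeta.
Step 3: cheapest edge leaving the tree is rho-zeta (2); add rho.
Step 4: cheapest edge leaving the tree is mu-theta (9); add theta.
Step 5: cheapest edge leaving the tree is alpha-zeta (11); add alpha.
Step 6: cheapest edge leaving the tree is iota-kappa (15); add iota.
Step 7: cheapest edge leaving the tree is delta-iota (1); add delta.
Step 8: cheapest edge leaving the tree is alpha-epsilon (17); add epsilon.
The 2nd edge added is kappa-zeta.

kappa-zeta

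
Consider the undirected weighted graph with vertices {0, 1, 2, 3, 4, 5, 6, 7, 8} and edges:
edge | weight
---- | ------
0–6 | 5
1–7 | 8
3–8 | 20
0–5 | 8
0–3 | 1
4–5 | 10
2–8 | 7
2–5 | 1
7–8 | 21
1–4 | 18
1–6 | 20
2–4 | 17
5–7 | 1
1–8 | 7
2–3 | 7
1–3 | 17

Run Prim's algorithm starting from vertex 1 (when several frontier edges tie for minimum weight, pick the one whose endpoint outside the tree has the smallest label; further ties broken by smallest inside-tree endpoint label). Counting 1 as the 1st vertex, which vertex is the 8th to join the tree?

Prim, starting at 1.
Step 1: cheapest edge leaving the tree is 1–8 (7); add 8.
Step 2: cheapest edge leaving the tree is 2–8 (7); add 2.
Step 3: cheapest edge leaving the tree is 2–5 (1); add 5.
Step 4: cheapest edge leaving the tree is 5–7 (1); add 7.
Step 5: cheapest edge leaving the tree is 2–3 (7); add 3.
Step 6: cheapest edge leaving the tree is 0–3 (1); add 0.
Step 7: cheapest edge leaving the tree is 0–6 (5); add 6.
Step 8: cheapest edge leaving the tree is 4–5 (10); add 4.
Vertex order: 1, 8, 2, 5, 7, 3, 0, 6, 4. The 8th vertex is 6.

6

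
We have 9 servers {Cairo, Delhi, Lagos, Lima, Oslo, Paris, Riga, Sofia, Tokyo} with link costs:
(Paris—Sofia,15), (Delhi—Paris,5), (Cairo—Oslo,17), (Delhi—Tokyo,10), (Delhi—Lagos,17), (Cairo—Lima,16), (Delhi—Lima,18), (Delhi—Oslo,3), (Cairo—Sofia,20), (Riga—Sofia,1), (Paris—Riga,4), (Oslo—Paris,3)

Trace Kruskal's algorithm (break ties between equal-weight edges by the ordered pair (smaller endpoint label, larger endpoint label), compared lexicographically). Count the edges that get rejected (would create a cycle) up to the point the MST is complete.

Kruskal: consider edges lightest-first.
Riga—Sofia (1): add — endpoints in different components.
Delhi—Oslo (3): add — endpoints in different components.
Oslo—Paris (3): add — endpoints in different components.
Paris—Riga (4): add — endpoints in different components.
Delhi—Paris (5): skip — Delhi and Paris already connected.
Delhi—Tokyo (10): add — endpoints in different components.
Paris—Sofia (15): skip — Paris and Sofia already connected.
Cairo—Lima (16): add — endpoints in different components.
Cairo—Oslo (17): add — endpoints in different components.
Delhi—Lagos (17): add — endpoints in different components.
Edges rejected before the tree was complete: 2.

2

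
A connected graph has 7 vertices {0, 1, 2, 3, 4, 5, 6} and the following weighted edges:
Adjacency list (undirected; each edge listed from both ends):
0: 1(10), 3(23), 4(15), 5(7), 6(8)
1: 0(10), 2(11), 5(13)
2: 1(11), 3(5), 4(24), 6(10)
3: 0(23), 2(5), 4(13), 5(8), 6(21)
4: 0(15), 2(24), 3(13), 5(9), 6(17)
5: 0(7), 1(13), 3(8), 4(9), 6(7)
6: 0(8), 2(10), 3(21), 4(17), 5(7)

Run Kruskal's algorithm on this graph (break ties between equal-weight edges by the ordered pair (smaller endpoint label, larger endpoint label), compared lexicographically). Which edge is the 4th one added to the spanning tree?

3-5

Kruskal: consider edges lightest-first.
2–3 (5): add — endpoints in different components.
0–5 (7): add — endpoints in different components.
5–6 (7): add — endpoints in different components.
0–6 (8): skip — 0 and 6 already connected.
3–5 (8): add — endpoints in different components.
4–5 (9): add — endpoints in different components.
0–1 (10): add — endpoints in different components.
The 4th edge added is 3–5.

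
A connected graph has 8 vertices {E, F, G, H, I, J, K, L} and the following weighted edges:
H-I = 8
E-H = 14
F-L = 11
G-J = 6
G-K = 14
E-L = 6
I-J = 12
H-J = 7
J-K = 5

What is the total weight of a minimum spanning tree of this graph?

57

Prim, starting at H.
Step 1: cheapest edge leaving the tree is H-J (7); add J.
Step 2: cheapest edge leaving the tree is J-K (5); add K.
Step 3: cheapest edge leaving the tree is G-J (6); add G.
Step 4: cheapest edge leaving the tree is H-I (8); add I.
Step 5: cheapest edge leaving the tree is E-H (14); add E.
Step 6: cheapest edge leaving the tree is E-L (6); add L.
Step 7: cheapest edge leaving the tree is F-L (11); add F.
MST edges: H-J, J-K, G-J, H-I, E-H, E-L, F-L; total weight 7+5+6+8+14+6+11 = 57.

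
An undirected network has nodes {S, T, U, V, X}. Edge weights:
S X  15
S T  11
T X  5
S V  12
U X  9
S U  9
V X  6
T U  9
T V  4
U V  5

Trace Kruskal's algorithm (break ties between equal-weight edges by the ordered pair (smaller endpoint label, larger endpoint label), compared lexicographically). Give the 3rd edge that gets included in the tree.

U-V

Sort edges by weight, then run Kruskal:
T V (4): add — endpoints in different components.
T X (5): add — endpoints in different components.
U V (5): add — endpoints in different components.
V X (6): skip — V and X already connected.
S U (9): add — endpoints in different components.
The 3rd edge added is U V.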